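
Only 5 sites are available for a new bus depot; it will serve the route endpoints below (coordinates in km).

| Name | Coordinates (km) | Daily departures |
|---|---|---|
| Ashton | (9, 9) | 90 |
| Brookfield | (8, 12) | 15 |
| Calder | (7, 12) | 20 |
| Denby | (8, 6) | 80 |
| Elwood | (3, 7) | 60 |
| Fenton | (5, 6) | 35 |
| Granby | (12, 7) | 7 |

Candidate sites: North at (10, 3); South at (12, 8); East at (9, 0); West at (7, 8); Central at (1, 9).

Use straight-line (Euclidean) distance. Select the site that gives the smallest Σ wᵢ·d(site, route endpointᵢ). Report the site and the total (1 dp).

West, total 904.1 km

Total weighted distance at each candidate:
  North (10, 3): total = 1883.0
  South (12, 8): total = 1660.4
  East (9, 0): total = 2579.4
  West (7, 8): total = 904.1
  Central (1, 9): total = 2000.6
Minimum is at West with total 904.1 km.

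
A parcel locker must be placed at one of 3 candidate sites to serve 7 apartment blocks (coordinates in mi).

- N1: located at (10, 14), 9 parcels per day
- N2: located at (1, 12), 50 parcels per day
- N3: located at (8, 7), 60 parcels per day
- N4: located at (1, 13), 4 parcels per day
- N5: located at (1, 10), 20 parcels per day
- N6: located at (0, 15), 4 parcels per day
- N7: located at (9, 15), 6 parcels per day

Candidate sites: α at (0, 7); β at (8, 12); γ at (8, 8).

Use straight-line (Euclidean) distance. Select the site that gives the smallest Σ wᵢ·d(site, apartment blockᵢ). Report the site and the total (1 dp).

γ, total 785.0 mi

Total weighted distance at each candidate:
  α (0, 7): total = 1036.6
  β (8, 12): total = 902.5
  γ (8, 8): total = 785.0
Minimum is at γ with total 785.0 mi.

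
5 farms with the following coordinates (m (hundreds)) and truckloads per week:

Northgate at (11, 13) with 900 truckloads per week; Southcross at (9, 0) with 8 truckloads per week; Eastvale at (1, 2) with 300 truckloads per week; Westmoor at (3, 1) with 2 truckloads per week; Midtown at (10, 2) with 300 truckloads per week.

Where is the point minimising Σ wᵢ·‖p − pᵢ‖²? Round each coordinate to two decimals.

(8.79, 8.54)

The minimiser of Σwᵢ‖p−pᵢ‖² is the weighted centroid p* = (Σwᵢpᵢ)/(Σwᵢ).
Σwᵢ = 1510.
Σwᵢxᵢ = 900·11 + 8·9 + 300·1 + 2·3 + 300·10 = 13278.
Σwᵢyᵢ = 900·13 + 8·0 + 300·2 + 2·1 + 300·2 = 12902.
x* = 13278/1510 = 8.79, y* = 12902/1510 = 8.54.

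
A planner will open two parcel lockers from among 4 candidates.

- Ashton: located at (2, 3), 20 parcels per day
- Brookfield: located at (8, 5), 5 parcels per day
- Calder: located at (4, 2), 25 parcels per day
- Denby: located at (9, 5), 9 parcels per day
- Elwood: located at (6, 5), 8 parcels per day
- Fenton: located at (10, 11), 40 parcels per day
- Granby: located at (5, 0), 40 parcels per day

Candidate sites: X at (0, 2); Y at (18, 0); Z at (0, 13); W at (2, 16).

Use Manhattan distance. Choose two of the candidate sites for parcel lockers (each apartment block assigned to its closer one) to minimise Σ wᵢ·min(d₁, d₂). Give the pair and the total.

{X, Z}, total 1155

Evaluate every pair (each demand assigned to the nearer of the two):
  {X, Z}: total = 1155
  {X, W}: total = 1195
  {X, Y}: total = 1435
  {Y, Z}: total = 1928
  {Y, W}: total = 2021
  {Z, W}: total = 2160
Best pair: {X, Z} with total 1155.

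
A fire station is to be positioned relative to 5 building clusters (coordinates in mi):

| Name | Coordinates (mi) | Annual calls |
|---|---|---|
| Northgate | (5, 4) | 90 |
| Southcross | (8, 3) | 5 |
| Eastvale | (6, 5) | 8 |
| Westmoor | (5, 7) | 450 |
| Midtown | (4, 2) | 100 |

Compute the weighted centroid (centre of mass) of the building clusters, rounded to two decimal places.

(4.88, 5.77)

The minimiser of Σwᵢ‖p−pᵢ‖² is the weighted centroid p* = (Σwᵢpᵢ)/(Σwᵢ).
Σwᵢ = 653.
Σwᵢxᵢ = 90·5 + 5·8 + 8·6 + 450·5 + 100·4 = 3188.
Σwᵢyᵢ = 90·4 + 5·3 + 8·5 + 450·7 + 100·2 = 3765.
x* = 3188/653 = 4.88, y* = 3765/653 = 5.77.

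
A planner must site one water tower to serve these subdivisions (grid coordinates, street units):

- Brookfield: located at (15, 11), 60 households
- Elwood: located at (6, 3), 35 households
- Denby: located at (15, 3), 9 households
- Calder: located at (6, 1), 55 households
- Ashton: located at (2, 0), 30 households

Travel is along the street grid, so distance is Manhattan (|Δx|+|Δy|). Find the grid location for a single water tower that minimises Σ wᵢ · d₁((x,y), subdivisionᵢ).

(6, 3)

Manhattan distance separates: Σwᵢ(|x−xᵢ|+|y−yᵢ|) = Σwᵢ|x−xᵢ| + Σwᵢ|y−yᵢ|, so x and y are optimised independently as 1-D weighted medians.
Total weight W = 189; half = 94.5.
x-coordinate, sorted with cumulative weight:
  x=2 (Ashton, w=30) cum 30
  x=6 (Elwood, w=35) cum 65
  x=6 (Calder, w=55) cum 120  ← median
  x=15 (Brookfield, w=60) cum 180
  x=15 (Denby, w=9) cum 189
⇒ x* = 6
y-coordinate, sorted with cumulative weight:
  y=0 (Ashton, w=30) cum 30
  y=1 (Calder, w=55) cum 85
  y=3 (Elwood, w=35) cum 120  ← median
  y=3 (Denby, w=9) cum 129
  y=11 (Brookfield, w=60) cum 189
⇒ y* = 3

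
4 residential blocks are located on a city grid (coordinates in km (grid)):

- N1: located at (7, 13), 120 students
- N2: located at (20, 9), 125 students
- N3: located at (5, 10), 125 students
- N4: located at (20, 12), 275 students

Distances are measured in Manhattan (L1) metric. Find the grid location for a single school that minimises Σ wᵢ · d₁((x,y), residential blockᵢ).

(20, 12)

Manhattan distance separates: Σwᵢ(|x−xᵢ|+|y−yᵢ|) = Σwᵢ|x−xᵢ| + Σwᵢ|y−yᵢ|, so x and y are optimised independently as 1-D weighted medians.
Total weight W = 645; half = 322.5.
x-coordinate, sorted with cumulative weight:
  x=5 (N3, w=125) cum 125
  x=7 (N1, w=120) cum 245
  x=20 (N2, w=125) cum 370  ← median
  x=20 (N4, w=275) cum 645
⇒ x* = 20
y-coordinate, sorted with cumulative weight:
  y=9 (N2, w=125) cum 125
  y=10 (N3, w=125) cum 250
  y=12 (N4, w=275) cum 525  ← median
  y=13 (N1, w=120) cum 645
⇒ y* = 12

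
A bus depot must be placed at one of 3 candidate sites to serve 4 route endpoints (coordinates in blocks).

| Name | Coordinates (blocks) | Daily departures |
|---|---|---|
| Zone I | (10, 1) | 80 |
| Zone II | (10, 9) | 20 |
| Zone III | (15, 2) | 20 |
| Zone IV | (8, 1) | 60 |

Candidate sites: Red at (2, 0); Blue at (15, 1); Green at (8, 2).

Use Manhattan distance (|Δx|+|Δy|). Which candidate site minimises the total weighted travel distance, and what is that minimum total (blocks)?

Total weighted distance at each candidate:
  Red (2, 0): total = 1780
  Blue (15, 1): total = 1100
  Green (8, 2): total = 620
Minimum is at Green with total 620 blocks.

Green, total 620 blocks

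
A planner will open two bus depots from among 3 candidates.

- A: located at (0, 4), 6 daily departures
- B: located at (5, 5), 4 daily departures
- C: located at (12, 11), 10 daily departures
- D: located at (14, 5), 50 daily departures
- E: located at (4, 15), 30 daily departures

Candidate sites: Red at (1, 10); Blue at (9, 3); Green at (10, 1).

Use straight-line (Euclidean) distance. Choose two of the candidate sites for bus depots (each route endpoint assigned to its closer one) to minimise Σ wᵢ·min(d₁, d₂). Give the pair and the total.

{Red, Blue}, total 584.0

Evaluate every pair (each demand assigned to the nearer of the two):
  {Red, Blue}: total = 584.0
  {Red, Green}: total = 621.9
  {Blue, Green}: total = 816.9
Best pair: {Red, Blue} with total 584.0.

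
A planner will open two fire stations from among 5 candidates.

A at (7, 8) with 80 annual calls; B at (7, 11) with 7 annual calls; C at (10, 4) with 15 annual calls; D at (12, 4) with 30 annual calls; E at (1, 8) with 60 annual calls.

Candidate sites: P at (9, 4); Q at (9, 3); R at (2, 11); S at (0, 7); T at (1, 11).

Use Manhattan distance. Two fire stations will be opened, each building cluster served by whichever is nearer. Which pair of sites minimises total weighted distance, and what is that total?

{P, S}, total 768

Evaluate every pair (each demand assigned to the nearer of the two):
  {P, S}: total = 768
  {P, T}: total = 807
  {P, R}: total = 860
  {Q, S}: total = 900
  {Q, T}: total = 932
  {Q, R}: total = 985
  {P, Q}: total = 1368
  {R, S}: total = 1440
  {S, T}: total = 1447
  {R, T}: total = 1590
Best pair: {P, S} with total 768.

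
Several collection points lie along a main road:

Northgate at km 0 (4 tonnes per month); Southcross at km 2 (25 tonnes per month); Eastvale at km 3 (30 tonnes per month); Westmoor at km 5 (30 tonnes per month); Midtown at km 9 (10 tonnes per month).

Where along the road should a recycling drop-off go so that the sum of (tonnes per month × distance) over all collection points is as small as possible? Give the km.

x = 3

For a sum of weighted absolute distances on a line, the optimum is the weighted median (not the mean). Total weight W = 99; half-weight = 49.5.
Sort by position and accumulate weight:
  km 0 (Northgate, w=4) → cum 4
  km 2 (Southcross, w=25) → cum 29
  km 3 (Eastvale, w=30) → cum 59  ≥ 49.5 → median here
  km 5 (Westmoor, w=30) → cum 89
  km 9 (Midtown, w=10) → cum 99
Optimal location: km 3.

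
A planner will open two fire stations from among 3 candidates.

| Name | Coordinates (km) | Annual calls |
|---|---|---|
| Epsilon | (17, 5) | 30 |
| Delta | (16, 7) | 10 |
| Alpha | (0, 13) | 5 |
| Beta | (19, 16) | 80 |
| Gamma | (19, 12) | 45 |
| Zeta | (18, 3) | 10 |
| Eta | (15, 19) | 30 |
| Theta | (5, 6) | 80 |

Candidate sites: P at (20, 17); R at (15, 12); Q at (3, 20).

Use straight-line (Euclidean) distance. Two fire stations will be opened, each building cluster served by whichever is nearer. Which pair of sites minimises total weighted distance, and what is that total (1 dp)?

Evaluate every pair (each demand assigned to the nearer of the two):
  {P, R}: total = 1827.1
  {R, Q}: total = 2177.8
  {P, Q}: total = 2293.8
Best pair: {P, R} with total 1827.1.

{P, R}, total 1827.1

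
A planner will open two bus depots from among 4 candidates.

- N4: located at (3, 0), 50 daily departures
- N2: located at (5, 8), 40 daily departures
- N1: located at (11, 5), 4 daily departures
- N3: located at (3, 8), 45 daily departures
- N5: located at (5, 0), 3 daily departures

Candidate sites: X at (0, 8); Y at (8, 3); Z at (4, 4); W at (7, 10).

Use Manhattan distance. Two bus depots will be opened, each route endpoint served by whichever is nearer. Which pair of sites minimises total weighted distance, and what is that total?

Evaluate every pair (each demand assigned to the nearer of the two):
  {X, Z}: total = 632
  {Z, W}: total = 682
  {Y, Z}: total = 710
  {X, Y}: total = 773
  {Y, W}: total = 868
  {X, W}: total = 917
Best pair: {X, Z} with total 632.

{X, Z}, total 632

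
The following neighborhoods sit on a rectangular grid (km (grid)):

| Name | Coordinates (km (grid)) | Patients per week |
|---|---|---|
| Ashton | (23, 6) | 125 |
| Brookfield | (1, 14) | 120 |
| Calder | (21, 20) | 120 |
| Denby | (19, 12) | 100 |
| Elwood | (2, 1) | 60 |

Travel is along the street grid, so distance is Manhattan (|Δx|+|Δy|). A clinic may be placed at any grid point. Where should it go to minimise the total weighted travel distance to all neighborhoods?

Manhattan distance separates: Σwᵢ(|x−xᵢ|+|y−yᵢ|) = Σwᵢ|x−xᵢ| + Σwᵢ|y−yᵢ|, so x and y are optimised independently as 1-D weighted medians.
Total weight W = 525; half = 262.5.
x-coordinate, sorted with cumulative weight:
  x=1 (Brookfield, w=120) cum 120
  x=2 (Elwood, w=60) cum 180
  x=19 (Denby, w=100) cum 280  ← median
  x=21 (Calder, w=120) cum 400
  x=23 (Ashton, w=125) cum 525
⇒ x* = 19
y-coordinate, sorted with cumulative weight:
  y=1 (Elwood, w=60) cum 60
  y=6 (Ashton, w=125) cum 185
  y=12 (Denby, w=100) cum 285  ← median
  y=14 (Brookfield, w=120) cum 405
  y=20 (Calder, w=120) cum 525
⇒ y* = 12

(19, 12)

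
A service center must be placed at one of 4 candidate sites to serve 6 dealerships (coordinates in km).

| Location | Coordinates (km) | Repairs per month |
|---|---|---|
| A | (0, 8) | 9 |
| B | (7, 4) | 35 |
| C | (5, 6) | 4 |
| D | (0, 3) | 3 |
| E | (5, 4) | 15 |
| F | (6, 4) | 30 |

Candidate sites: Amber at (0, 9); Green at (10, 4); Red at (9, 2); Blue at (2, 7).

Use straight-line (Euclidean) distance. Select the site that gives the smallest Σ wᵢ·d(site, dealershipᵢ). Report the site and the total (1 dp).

Total weighted distance at each candidate:
  Amber (0, 9): total = 691.8
  Green (10, 4): total = 448.6
  Red (9, 2): total = 421.4
  Blue (2, 7): total = 463.9
Minimum is at Red with total 421.4 km.

Red, total 421.4 km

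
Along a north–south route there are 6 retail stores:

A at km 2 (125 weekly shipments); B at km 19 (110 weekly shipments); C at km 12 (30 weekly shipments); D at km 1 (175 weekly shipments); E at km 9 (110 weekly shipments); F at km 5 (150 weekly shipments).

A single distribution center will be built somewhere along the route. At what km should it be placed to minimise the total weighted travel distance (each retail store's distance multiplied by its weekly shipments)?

For a sum of weighted absolute distances on a line, the optimum is the weighted median (not the mean). Total weight W = 700; half-weight = 350.
Sort by position and accumulate weight:
  km 1 (D, w=175) → cum 175
  km 2 (A, w=125) → cum 300
  km 5 (F, w=150) → cum 450  ≥ 350 → median here
  km 9 (E, w=110) → cum 560
  km 12 (C, w=30) → cum 590
  km 19 (B, w=110) → cum 700
Optimal location: km 5.

x = 5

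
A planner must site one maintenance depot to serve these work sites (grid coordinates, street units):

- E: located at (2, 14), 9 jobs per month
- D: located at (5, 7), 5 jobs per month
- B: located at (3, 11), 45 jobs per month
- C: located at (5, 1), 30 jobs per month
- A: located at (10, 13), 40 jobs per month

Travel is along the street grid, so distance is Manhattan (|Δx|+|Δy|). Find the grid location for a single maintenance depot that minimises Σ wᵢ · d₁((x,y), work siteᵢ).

Manhattan distance separates: Σwᵢ(|x−xᵢ|+|y−yᵢ|) = Σwᵢ|x−xᵢ| + Σwᵢ|y−yᵢ|, so x and y are optimised independently as 1-D weighted medians.
Total weight W = 129; half = 64.5.
x-coordinate, sorted with cumulative weight:
  x=2 (E, w=9) cum 9
  x=3 (B, w=45) cum 54
  x=5 (D, w=5) cum 59
  x=5 (C, w=30) cum 89  ← median
  x=10 (A, w=40) cum 129
⇒ x* = 5
y-coordinate, sorted with cumulative weight:
  y=1 (C, w=30) cum 30
  y=7 (D, w=5) cum 35
  y=11 (B, w=45) cum 80  ← median
  y=13 (A, w=40) cum 120
  y=14 (E, w=9) cum 129
⇒ y* = 11

(5, 11)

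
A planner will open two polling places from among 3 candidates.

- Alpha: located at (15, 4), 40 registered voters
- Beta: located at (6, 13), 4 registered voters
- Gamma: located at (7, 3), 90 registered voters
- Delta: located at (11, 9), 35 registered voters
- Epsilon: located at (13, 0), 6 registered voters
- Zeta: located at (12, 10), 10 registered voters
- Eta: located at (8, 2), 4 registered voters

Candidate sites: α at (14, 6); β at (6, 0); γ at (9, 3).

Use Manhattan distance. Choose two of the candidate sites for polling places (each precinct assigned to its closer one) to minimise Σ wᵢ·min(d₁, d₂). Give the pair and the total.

{α, γ}, total 672

Evaluate every pair (each demand assigned to the nearer of the two):
  {α, γ}: total = 672
  {α, β}: total = 860
  {β, γ}: total = 942
Best pair: {α, γ} with total 672.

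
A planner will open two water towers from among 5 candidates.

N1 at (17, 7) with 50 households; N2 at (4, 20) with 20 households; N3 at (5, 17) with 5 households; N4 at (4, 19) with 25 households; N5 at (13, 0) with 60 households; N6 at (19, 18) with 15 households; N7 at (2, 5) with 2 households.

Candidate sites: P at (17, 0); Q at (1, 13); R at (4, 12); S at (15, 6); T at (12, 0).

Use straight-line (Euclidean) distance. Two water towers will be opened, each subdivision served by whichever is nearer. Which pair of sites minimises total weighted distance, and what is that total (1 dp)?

Evaluate every pair (each demand assigned to the nearer of the two):
  {Q, S}: total = 1045.4
  {R, S}: total = 1056.1
  {R, T}: total = 1107.5
  {Q, T}: total = 1134.8
  {P, R}: total = 1207.4
  {P, Q}: total = 1226.1
  {S, T}: total = 1240.1
  {P, S}: total = 1423.8
  {P, T}: total = 1742.1
  {Q, R}: total = 2198.8
Best pair: {Q, S} with total 1045.4.

{Q, S}, total 1045.4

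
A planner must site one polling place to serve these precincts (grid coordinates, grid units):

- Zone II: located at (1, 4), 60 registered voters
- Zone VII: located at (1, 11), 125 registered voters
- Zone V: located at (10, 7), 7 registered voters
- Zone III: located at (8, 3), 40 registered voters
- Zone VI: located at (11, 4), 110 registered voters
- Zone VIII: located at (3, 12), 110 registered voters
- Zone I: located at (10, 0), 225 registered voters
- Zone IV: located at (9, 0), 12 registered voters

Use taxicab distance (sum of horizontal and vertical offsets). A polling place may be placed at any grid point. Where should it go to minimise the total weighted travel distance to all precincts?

(9, 4)

Manhattan distance separates: Σwᵢ(|x−xᵢ|+|y−yᵢ|) = Σwᵢ|x−xᵢ| + Σwᵢ|y−yᵢ|, so x and y are optimised independently as 1-D weighted medians.
Total weight W = 689; half = 344.5.
x-coordinate, sorted with cumulative weight:
  x=1 (Zone II, w=60) cum 60
  x=1 (Zone VII, w=125) cum 185
  x=3 (Zone VIII, w=110) cum 295
  x=8 (Zone III, w=40) cum 335
  x=9 (Zone IV, w=12) cum 347  ← median
  x=10 (Zone V, w=7) cum 354
  x=10 (Zone I, w=225) cum 579
  x=11 (Zone VI, w=110) cum 689
⇒ x* = 9
y-coordinate, sorted with cumulative weight:
  y=0 (Zone I, w=225) cum 225
  y=0 (Zone IV, w=12) cum 237
  y=3 (Zone III, w=40) cum 277
  y=4 (Zone II, w=60) cum 337
  y=4 (Zone VI, w=110) cum 447  ← median
  y=7 (Zone V, w=7) cum 454
  y=11 (Zone VII, w=125) cum 579
  y=12 (Zone VIII, w=110) cum 689
⇒ y* = 4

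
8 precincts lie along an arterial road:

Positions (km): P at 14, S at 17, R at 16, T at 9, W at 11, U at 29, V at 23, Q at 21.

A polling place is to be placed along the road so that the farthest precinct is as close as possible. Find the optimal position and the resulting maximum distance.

The 1-center on a line is the midpoint of the two extreme points: leftmost at 9, rightmost at 29.
Optimal location = (9 + 29)/2 = 19; maximum distance = (29 − 9)/2 = 10.

location 19, max distance 10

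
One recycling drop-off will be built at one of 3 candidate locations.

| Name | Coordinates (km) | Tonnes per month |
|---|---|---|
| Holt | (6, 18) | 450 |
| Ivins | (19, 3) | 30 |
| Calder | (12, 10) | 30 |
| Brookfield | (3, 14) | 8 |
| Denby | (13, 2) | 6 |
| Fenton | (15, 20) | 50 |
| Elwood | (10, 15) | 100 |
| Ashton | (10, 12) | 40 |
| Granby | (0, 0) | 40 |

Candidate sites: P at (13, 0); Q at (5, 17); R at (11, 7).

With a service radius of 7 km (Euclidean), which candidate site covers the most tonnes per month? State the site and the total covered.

Q, covering 558

Coverage radius r = 7 km; a point is covered iff (Δx)²+(Δy)² ≤ 7² = 49.
  P (13, 0): covers {Ivins, Denby} → 36
  Q (5, 17): covers {Holt, Brookfield, Elwood} → 558
  R (11, 7): covers {Calder, Denby, Ashton} → 76
Maximum coverage at Q: 558 tonnes per month.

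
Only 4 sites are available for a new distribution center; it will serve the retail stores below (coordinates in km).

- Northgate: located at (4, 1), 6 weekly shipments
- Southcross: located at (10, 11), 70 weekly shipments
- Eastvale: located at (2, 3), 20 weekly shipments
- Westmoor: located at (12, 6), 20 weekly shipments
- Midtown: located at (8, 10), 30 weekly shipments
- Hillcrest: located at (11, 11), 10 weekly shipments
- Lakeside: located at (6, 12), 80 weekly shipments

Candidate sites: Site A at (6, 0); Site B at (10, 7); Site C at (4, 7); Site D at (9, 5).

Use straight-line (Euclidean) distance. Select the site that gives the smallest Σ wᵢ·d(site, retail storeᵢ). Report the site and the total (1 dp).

Total weighted distance at each candidate:
  Site A (6, 0): total = 2489.2
  Site B (10, 7): total = 1216.2
  Site C (4, 7): total = 1452.9
  Site D (9, 5): total = 1498.5
Minimum is at Site B with total 1216.2 km.

Site B, total 1216.2 km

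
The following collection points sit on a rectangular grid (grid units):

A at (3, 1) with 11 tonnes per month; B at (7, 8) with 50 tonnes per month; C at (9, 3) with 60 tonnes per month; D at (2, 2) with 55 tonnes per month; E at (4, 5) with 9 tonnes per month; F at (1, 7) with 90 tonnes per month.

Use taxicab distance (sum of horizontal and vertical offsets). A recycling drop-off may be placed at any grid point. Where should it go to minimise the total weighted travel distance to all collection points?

Manhattan distance separates: Σwᵢ(|x−xᵢ|+|y−yᵢ|) = Σwᵢ|x−xᵢ| + Σwᵢ|y−yᵢ|, so x and y are optimised independently as 1-D weighted medians.
Total weight W = 275; half = 137.5.
x-coordinate, sorted with cumulative weight:
  x=1 (F, w=90) cum 90
  x=2 (D, w=55) cum 145  ← median
  x=3 (A, w=11) cum 156
  x=4 (E, w=9) cum 165
  x=7 (B, w=50) cum 215
  x=9 (C, w=60) cum 275
⇒ x* = 2
y-coordinate, sorted with cumulative weight:
  y=1 (A, w=11) cum 11
  y=2 (D, w=55) cum 66
  y=3 (C, w=60) cum 126
  y=5 (E, w=9) cum 135
  y=7 (F, w=90) cum 225  ← median
  y=8 (B, w=50) cum 275
⇒ y* = 7

(2, 7)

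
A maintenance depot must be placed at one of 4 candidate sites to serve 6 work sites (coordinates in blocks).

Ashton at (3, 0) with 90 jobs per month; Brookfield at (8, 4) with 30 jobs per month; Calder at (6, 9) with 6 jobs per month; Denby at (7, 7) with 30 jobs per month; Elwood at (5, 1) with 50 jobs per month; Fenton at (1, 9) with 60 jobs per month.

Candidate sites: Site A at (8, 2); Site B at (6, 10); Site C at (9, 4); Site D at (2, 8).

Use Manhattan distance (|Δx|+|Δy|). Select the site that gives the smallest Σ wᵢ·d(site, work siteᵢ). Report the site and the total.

Site D, total 1940 blocks

Total weighted distance at each candidate:
  Site A (8, 2): total = 1964
  Site B (6, 10): total = 2396
  Site C (9, 4): total = 2258
  Site D (2, 8): total = 1940
Minimum is at Site D with total 1940 blocks.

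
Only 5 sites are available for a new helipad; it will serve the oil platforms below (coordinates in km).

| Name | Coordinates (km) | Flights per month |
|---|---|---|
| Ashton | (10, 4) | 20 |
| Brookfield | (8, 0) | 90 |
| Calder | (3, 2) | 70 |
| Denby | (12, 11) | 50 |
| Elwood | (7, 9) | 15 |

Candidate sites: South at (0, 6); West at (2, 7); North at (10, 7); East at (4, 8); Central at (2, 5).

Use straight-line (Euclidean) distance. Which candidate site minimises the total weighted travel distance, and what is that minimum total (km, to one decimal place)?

North, total 1595.1 km

Total weighted distance at each candidate:
  South (0, 6): total = 2218.2
  West (2, 7): total = 1976.9
  North (10, 7): total = 1595.1
  East (4, 8): total = 1849.6
  Central (2, 5): total = 1764.7
Minimum is at North with total 1595.1 km.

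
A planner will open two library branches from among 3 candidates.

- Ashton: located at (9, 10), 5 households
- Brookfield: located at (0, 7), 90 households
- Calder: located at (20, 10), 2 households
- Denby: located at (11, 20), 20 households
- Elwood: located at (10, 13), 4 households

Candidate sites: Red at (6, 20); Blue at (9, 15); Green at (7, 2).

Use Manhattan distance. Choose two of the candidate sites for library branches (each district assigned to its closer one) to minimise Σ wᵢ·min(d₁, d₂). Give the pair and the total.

Evaluate every pair (each demand assigned to the nearer of the two):
  {Blue, Green}: total = 1289
  {Red, Green}: total = 1316
  {Red, Blue}: total = 1699
Best pair: {Blue, Green} with total 1289.

{Blue, Green}, total 1289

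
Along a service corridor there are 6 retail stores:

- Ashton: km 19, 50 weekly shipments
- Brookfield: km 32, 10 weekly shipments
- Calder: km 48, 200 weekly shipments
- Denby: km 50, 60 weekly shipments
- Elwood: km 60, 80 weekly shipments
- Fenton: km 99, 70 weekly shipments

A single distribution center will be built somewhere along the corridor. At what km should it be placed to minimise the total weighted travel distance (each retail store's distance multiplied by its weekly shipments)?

For a sum of weighted absolute distances on a line, the optimum is the weighted median (not the mean). Total weight W = 470; half-weight = 235.
Sort by position and accumulate weight:
  km 19 (Ashton, w=50) → cum 50
  km 32 (Brookfield, w=10) → cum 60
  km 48 (Calder, w=200) → cum 260  ≥ 235 → median here
  km 50 (Denby, w=60) → cum 320
  km 60 (Elwood, w=80) → cum 400
  km 99 (Fenton, w=70) → cum 470
Optimal location: km 48.

x = 48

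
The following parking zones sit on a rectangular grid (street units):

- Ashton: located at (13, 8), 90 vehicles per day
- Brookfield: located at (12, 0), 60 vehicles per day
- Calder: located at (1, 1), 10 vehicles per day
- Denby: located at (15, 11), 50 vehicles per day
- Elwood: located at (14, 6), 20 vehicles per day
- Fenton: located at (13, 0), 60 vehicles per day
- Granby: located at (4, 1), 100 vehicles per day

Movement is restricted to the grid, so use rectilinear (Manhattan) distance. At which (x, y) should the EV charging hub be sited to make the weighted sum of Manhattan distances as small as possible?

Manhattan distance separates: Σwᵢ(|x−xᵢ|+|y−yᵢ|) = Σwᵢ|x−xᵢ| + Σwᵢ|y−yᵢ|, so x and y are optimised independently as 1-D weighted medians.
Total weight W = 390; half = 195.
x-coordinate, sorted with cumulative weight:
  x=1 (Calder, w=10) cum 10
  x=4 (Granby, w=100) cum 110
  x=12 (Brookfield, w=60) cum 170
  x=13 (Ashton, w=90) cum 260  ← median
  x=13 (Fenton, w=60) cum 320
  x=14 (Elwood, w=20) cum 340
  x=15 (Denby, w=50) cum 390
⇒ x* = 13
y-coordinate, sorted with cumulative weight:
  y=0 (Brookfield, w=60) cum 60
  y=0 (Fenton, w=60) cum 120
  y=1 (Calder, w=10) cum 130
  y=1 (Granby, w=100) cum 230  ← median
  y=6 (Elwood, w=20) cum 250
  y=8 (Ashton, w=90) cum 340
  y=11 (Denby, w=50) cum 390
⇒ y* = 1

(13, 1)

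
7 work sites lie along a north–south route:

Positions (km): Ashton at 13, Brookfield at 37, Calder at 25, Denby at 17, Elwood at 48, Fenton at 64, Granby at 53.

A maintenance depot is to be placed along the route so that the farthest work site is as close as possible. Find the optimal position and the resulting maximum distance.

location 38.5, max distance 25.5

The 1-center on a line is the midpoint of the two extreme points: leftmost at 13, rightmost at 64.
Optimal location = (13 + 64)/2 = 38.5; maximum distance = (64 − 13)/2 = 25.5.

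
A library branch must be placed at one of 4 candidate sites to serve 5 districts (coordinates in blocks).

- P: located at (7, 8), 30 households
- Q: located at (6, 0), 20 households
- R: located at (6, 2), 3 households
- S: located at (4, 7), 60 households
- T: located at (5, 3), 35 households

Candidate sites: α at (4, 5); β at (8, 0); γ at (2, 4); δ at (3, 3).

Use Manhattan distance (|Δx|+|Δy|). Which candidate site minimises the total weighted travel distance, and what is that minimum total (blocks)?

Total weighted distance at each candidate:
  α (4, 5): total = 560
  β (8, 0): total = 1192
  γ (2, 4): total = 888
  δ (3, 3): total = 772
Minimum is at α with total 560 blocks.

α, total 560 blocks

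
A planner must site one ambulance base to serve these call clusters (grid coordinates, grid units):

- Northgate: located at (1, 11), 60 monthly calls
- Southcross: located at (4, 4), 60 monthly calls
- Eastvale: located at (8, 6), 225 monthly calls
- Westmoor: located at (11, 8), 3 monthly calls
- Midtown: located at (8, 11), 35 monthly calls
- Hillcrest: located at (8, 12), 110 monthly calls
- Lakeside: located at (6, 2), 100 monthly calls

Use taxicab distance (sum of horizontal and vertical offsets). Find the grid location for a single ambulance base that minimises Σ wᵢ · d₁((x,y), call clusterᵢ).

(8, 6)

Manhattan distance separates: Σwᵢ(|x−xᵢ|+|y−yᵢ|) = Σwᵢ|x−xᵢ| + Σwᵢ|y−yᵢ|, so x and y are optimised independently as 1-D weighted medians.
Total weight W = 593; half = 296.5.
x-coordinate, sorted with cumulative weight:
  x=1 (Northgate, w=60) cum 60
  x=4 (Southcross, w=60) cum 120
  x=6 (Lakeside, w=100) cum 220
  x=8 (Eastvale, w=225) cum 445  ← median
  x=8 (Midtown, w=35) cum 480
  x=8 (Hillcrest, w=110) cum 590
  x=11 (Westmoor, w=3) cum 593
⇒ x* = 8
y-coordinate, sorted with cumulative weight:
  y=2 (Lakeside, w=100) cum 100
  y=4 (Southcross, w=60) cum 160
  y=6 (Eastvale, w=225) cum 385  ← median
  y=8 (Westmoor, w=3) cum 388
  y=11 (Northgate, w=60) cum 448
  y=11 (Midtown, w=35) cum 483
  y=12 (Hillcrest, w=110) cum 593
⇒ y* = 6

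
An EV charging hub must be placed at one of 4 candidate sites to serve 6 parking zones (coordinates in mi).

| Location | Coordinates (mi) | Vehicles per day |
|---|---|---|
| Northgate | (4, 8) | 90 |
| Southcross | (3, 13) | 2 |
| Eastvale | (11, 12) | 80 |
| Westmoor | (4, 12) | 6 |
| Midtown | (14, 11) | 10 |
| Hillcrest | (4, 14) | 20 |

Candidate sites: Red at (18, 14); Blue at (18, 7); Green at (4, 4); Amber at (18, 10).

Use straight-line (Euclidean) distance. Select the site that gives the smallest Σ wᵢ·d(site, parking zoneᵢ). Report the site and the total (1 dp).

Total weighted distance at each candidate:
  Red (18, 14): total = 2398.2
  Blue (18, 7): total = 2442.5
  Green (4, 4): total = 1598.6
  Amber (18, 10): total = 2303.1
Minimum is at Green with total 1598.6 mi.

Green, total 1598.6 mi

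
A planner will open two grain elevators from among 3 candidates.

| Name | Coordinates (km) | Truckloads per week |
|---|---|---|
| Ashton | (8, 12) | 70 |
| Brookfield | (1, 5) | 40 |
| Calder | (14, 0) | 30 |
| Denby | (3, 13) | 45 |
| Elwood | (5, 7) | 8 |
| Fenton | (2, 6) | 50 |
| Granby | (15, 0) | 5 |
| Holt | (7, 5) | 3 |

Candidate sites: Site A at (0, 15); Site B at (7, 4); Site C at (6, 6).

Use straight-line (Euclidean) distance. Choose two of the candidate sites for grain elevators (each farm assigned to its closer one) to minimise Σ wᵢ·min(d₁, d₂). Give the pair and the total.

Evaluate every pair (each demand assigned to the nearer of the two):
  {Site A, Site C}: total = 1378.6
  {Site B, Site C}: total = 1490.3
  {Site A, Site B}: total = 1557.6
Best pair: {Site A, Site C} with total 1378.6.

{Site A, Site C}, total 1378.6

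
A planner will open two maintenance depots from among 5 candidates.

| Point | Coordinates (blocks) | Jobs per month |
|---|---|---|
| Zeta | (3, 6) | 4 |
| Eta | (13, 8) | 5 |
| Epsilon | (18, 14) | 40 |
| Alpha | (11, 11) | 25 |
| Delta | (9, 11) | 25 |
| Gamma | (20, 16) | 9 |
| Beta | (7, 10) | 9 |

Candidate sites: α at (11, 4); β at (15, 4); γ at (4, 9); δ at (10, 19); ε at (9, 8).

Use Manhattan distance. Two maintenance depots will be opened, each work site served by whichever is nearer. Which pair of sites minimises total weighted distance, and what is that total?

Evaluate every pair (each demand assigned to the nearer of the two):
  {δ, ε}: total = 925
  {β, ε}: total = 961
  {γ, ε}: total = 1043
  {α, ε}: total = 1059
  {γ, δ}: total = 1139
  {β, γ}: total = 1155
  {α, δ}: total = 1197
  {α, β}: total = 1233
  {β, δ}: total = 1281
  {α, γ}: total = 1301
Best pair: {δ, ε} with total 925.

{δ, ε}, total 925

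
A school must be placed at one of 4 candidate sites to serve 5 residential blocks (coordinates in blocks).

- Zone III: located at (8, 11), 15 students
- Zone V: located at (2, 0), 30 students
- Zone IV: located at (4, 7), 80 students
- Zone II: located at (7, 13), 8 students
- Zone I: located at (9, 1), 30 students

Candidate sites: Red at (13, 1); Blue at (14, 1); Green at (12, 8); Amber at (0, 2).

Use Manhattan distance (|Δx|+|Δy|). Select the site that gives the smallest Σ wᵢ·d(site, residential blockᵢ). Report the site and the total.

Total weighted distance at each candidate:
  Red (13, 1): total = 2049
  Blue (14, 1): total = 2212
  Green (12, 8): total = 1745
  Amber (0, 2): total = 1539
Minimum is at Amber with total 1539 blocks.

Amber, total 1539 blocks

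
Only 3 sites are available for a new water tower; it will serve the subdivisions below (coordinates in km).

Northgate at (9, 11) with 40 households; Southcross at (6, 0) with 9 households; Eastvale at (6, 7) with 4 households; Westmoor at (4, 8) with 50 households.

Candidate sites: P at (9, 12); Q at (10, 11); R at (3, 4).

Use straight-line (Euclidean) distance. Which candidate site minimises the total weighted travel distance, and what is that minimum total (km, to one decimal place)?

P, total 494.8 km

Total weighted distance at each candidate:
  P (9, 12): total = 494.8
  Q (10, 11): total = 503.4
  R (3, 4): total = 636.9
Minimum is at P with total 494.8 km.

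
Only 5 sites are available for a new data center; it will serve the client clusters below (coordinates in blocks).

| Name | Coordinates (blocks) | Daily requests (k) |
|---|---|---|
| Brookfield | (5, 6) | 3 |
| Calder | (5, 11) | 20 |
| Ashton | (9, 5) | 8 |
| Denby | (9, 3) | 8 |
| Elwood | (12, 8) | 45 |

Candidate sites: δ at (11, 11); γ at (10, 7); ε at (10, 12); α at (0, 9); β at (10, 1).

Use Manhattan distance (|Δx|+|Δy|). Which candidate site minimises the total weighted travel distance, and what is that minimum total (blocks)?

γ, total 397 blocks

Total weighted distance at each candidate:
  δ (11, 11): total = 477
  γ (10, 7): total = 397
  ε (10, 12): total = 567
  α (0, 9): total = 973
  β (10, 1): total = 799
Minimum is at γ with total 397 blocks.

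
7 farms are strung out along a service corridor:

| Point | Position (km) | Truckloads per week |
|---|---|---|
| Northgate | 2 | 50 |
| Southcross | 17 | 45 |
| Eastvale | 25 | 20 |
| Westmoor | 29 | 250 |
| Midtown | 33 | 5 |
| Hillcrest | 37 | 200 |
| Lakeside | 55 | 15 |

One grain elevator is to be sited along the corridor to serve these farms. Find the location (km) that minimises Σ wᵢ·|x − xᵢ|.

For a sum of weighted absolute distances on a line, the optimum is the weighted median (not the mean). Total weight W = 585; half-weight = 292.5.
Sort by position and accumulate weight:
  km 2 (Northgate, w=50) → cum 50
  km 17 (Southcross, w=45) → cum 95
  km 25 (Eastvale, w=20) → cum 115
  km 29 (Westmoor, w=250) → cum 365  ≥ 292.5 → median here
  km 33 (Midtown, w=5) → cum 370
  km 37 (Hillcrest, w=200) → cum 570
  km 55 (Lakeside, w=15) → cum 585
Optimal location: km 29.

x = 29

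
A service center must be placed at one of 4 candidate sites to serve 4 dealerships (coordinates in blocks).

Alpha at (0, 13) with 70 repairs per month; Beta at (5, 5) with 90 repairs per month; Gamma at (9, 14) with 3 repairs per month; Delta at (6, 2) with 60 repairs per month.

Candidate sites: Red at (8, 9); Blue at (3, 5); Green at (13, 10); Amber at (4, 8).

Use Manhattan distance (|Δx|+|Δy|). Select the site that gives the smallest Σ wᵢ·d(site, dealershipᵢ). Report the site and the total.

Blue, total 1355 blocks

Total weighted distance at each candidate:
  Red (8, 9): total = 2028
  Blue (3, 5): total = 1355
  Green (13, 10): total = 3214
  Amber (4, 8): total = 1503
Minimum is at Blue with total 1355 blocks.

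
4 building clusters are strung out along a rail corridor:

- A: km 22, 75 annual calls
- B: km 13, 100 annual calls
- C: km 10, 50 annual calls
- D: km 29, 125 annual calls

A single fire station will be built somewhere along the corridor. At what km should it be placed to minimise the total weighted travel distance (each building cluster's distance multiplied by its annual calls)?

x = 22

For a sum of weighted absolute distances on a line, the optimum is the weighted median (not the mean). Total weight W = 350; half-weight = 175.
Sort by position and accumulate weight:
  km 10 (C, w=50) → cum 50
  km 13 (B, w=100) → cum 150
  km 22 (A, w=75) → cum 225  ≥ 175 → median here
  km 29 (D, w=125) → cum 350
Optimal location: km 22.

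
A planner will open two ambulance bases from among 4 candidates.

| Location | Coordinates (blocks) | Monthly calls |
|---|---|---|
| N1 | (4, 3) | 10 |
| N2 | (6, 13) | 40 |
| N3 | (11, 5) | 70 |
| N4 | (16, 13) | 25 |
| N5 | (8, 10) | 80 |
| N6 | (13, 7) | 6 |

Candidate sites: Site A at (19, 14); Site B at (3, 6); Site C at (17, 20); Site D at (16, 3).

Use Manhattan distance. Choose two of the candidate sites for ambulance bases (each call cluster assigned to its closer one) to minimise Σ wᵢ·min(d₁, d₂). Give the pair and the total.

Evaluate every pair (each demand assigned to the nearer of the two):
  {Site B, Site D}: total = 1942
  {Site A, Site B}: total = 1956
  {Site B, Site C}: total = 2056
  {Site A, Site D}: total = 2512
  {Site C, Site D}: total = 2772
  {Site A, Site C}: total = 3388
Best pair: {Site B, Site D} with total 1942.

{Site B, Site D}, total 1942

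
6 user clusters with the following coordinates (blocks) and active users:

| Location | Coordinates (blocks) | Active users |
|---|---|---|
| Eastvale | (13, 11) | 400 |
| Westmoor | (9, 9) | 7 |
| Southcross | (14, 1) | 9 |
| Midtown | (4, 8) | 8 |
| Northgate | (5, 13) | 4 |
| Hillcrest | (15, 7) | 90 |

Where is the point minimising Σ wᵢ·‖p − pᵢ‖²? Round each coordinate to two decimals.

The minimiser of Σwᵢ‖p−pᵢ‖² is the weighted centroid p* = (Σwᵢpᵢ)/(Σwᵢ).
Σwᵢ = 518.
Σwᵢxᵢ = 400·13 + 7·9 + 9·14 + 8·4 + 4·5 + 90·15 = 6791.
Σwᵢyᵢ = 400·11 + 7·9 + 9·1 + 8·8 + 4·13 + 90·7 = 5218.
x* = 6791/518 = 13.11, y* = 5218/518 = 10.07.

(13.11, 10.07)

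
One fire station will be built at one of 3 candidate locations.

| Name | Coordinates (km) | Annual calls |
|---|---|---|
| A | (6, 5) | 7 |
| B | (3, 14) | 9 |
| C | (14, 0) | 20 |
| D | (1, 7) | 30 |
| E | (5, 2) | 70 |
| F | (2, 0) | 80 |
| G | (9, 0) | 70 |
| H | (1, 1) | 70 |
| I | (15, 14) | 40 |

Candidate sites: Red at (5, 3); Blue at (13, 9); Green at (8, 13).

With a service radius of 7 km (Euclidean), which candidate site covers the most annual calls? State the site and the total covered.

Coverage radius r = 7 km; a point is covered iff (Δx)²+(Δy)² ≤ 7² = 49.
  Red (5, 3): covers {A, D, E, F, G, H} → 327
  Blue (13, 9): covers {I} → 40
  Green (8, 13): covers {B} → 9
Maximum coverage at Red: 327 annual calls.

Red, covering 327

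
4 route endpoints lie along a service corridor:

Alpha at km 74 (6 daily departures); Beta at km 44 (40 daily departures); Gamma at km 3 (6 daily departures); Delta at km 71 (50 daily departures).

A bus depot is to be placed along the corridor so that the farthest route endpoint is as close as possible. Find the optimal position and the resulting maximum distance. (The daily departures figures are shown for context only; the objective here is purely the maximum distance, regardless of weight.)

location 38.5, max distance 35.5

The 1-center on a line is the midpoint of the two extreme points: leftmost at 3, rightmost at 74.
Optimal location = (3 + 74)/2 = 38.5; maximum distance = (74 − 3)/2 = 35.5.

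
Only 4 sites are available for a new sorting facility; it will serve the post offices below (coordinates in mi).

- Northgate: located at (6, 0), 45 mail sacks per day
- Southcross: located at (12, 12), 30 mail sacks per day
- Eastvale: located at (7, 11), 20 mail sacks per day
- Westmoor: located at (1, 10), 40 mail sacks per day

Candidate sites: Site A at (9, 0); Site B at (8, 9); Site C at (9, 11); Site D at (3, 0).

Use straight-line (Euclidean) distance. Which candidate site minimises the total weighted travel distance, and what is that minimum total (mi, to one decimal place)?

Site B, total 892.4 mi

Total weighted distance at each candidate:
  Site A (9, 0): total = 1241.9
  Site B (8, 9): total = 892.4
  Site C (9, 11): total = 970.4
  Site D (3, 0): total = 1227.0
Minimum is at Site B with total 892.4 mi.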